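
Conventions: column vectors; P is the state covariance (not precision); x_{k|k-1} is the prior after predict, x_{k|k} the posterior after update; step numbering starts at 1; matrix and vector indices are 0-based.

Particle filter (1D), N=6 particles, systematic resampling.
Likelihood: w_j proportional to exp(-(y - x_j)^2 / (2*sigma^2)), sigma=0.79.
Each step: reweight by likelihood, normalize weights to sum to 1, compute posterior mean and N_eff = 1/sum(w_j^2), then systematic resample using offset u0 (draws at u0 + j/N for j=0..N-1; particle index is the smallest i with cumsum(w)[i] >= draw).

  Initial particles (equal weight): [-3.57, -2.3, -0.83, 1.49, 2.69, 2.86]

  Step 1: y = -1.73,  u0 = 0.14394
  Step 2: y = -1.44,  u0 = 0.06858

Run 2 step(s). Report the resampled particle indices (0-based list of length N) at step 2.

step 1: w=[0.0488, 0.5668, 0.3843, 0.0002, 0.0000, 0.0000]  mean=-1.7964  Neff=2.1220  idx=[1, 1, 1, 2, 2, 2]
step 2: w=[0.1423, 0.1423, 0.1423, 0.1910, 0.1910, 0.1910]  mean=-1.4576  Neff=5.8745  idx=[0, 1, 2, 3, 4, 5]

resampled_idx = [0, 1, 2, 3, 4, 5]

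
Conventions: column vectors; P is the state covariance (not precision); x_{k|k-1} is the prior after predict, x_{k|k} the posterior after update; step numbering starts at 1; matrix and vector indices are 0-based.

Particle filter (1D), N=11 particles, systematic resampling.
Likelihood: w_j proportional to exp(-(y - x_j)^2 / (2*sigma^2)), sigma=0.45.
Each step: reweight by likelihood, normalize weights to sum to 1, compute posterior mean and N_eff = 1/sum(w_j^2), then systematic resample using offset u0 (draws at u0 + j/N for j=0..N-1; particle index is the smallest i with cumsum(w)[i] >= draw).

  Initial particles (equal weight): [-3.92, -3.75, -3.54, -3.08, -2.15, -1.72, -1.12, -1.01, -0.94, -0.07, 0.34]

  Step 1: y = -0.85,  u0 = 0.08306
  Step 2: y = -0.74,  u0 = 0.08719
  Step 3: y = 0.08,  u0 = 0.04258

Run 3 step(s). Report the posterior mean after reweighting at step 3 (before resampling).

step 1: w=[0.0000, 0.0000, 0.0000, 0.0000, 0.0049, 0.0486, 0.2629, 0.2955, 0.3085, 0.0701, 0.0095]  mean=-0.9786  Neff=3.8606  idx=[6, 6, 6, 7, 7, 7, 8, 8, 8, 8, 10]
step 2: w=[0.0845, 0.0845, 0.0845, 0.1008, 0.1008, 0.1008, 0.1093, 0.1093, 0.1093, 0.1093, 0.0068]  mean=-0.9981  Neff=10.0237  idx=[1, 2, 3, 4, 4, 5, 6, 7, 8, 9, 10]
step 3: w=[0.0201, 0.0201, 0.0374, 0.0374, 0.0374, 0.0374, 0.0539, 0.0539, 0.0539, 0.0539, 0.5948]  mean=-0.1963  Neff=2.6894  idx=[2, 4, 6, 8, 10, 10, 10, 10, 10, 10, 10]

post_mean = -0.1963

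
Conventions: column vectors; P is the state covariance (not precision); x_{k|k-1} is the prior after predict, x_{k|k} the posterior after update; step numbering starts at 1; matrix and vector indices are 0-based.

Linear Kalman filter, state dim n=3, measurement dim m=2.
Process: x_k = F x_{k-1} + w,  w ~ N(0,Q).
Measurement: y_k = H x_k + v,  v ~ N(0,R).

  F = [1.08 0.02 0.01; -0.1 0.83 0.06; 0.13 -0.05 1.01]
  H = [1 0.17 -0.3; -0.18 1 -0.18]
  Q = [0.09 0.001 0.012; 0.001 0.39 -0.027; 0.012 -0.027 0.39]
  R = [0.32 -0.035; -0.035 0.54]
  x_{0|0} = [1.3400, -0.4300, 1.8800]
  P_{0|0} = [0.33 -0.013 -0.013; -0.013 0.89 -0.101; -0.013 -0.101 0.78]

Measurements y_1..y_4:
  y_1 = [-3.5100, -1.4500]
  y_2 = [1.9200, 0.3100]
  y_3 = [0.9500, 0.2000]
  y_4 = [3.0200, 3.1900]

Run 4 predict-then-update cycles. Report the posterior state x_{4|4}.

x_post = [1.8973, 2.4790, 1.4349]

step 1: x^-=[1.4574, -0.3781, 2.0945]  P^-=[0.4745 -0.0328 0.0498; -0.0328 1.0015 -0.1056; 0.0498 -0.1056 1.2004]  S=[0.9012 0.1115; 0.1115 1.6488]  K=[0.5176 -0.1121; 0.1116 0.6150; -0.3423 -0.1774]  nu=[-4.2748, -0.4326]  x^+=[-0.7067, -1.1211, 3.6346]  P^+=[0.2252 -0.0053 0.1826; -0.0053 0.3514 0.1344; 0.1826 0.1344 1.0294]
step 2: x^-=[-0.7493, -0.6417, 3.6351]  P^-=[0.3567 -0.0086 0.2561; -0.0086 0.6501 0.1125; 0.2561 0.1125 1.4792]  S=[0.6606 0.0134; 0.0134 1.2288]  K=[0.4236 -0.1014; 0.0928 0.5128; -0.2520 -0.1599]  nu=[3.8690, 1.4712]  x^+=[0.7402, 0.4716, 2.4250]  P^+=[0.2267 0.0265 0.3072; 0.0265 0.3200 0.2306; 0.3072 0.2306 1.4048]
step 3: x^-=[0.8331, 0.4629, 2.5219]  P^-=[0.3626 0.0282 0.3964; 0.0282 0.6326 0.2089; 0.3964 0.2089 1.8847]  S=[0.6210 0.0174; 0.0174 1.1858]  K=[0.4029 -0.0973; 0.1038 0.4960; -0.2104 -0.1670]  nu=[0.7947, 0.3410]  x^+=[1.1201, 0.7145, 2.2978]  P^+=[0.2519 0.0562 0.4305; 0.0562 0.3324 0.3228; 0.4305 0.3228 1.8229]
step 4: x^-=[1.2470, 0.6189, 2.4306]  P^-=[0.3960 0.0612 0.5391; 0.0612 0.6458 0.3023; 0.5391 0.3023 2.3344]  S=[0.6113 0.0210; 0.0210 1.1783]  K=[0.4037 -0.0981; 0.1145 0.4905; -0.1735 -0.1793]  nu=[2.3970, 3.2331]  x^+=[1.8973, 2.4790, 1.4349]  P^+=[0.2867 0.0857 0.5623; 0.0857 0.3519 0.4203; 0.5623 0.4203 2.2768]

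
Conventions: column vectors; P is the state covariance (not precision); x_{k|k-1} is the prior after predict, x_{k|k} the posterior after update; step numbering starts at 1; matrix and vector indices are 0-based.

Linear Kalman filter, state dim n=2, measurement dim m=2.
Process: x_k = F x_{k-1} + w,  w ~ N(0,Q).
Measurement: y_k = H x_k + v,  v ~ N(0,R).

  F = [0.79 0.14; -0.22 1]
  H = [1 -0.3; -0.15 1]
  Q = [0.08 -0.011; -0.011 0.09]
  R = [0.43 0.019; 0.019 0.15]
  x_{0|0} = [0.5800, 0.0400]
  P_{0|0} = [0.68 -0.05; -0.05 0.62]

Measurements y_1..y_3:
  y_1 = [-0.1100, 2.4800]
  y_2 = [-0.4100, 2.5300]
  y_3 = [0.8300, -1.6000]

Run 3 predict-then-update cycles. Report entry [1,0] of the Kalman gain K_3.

step 1: x^-=[0.4638, -0.0876]  P^-=[0.5055 -0.0803; -0.0803 0.7649]  S=[1.0525 -0.3703; -0.3703 0.9504]  K=[0.5161 0.0367; -0.0078 0.8145]  nu=[-0.6001, 2.6372]  x^+=[0.2510, 2.0650]  P^+=[0.2379 0.0510; 0.0510 0.1297]
step 2: x^-=[0.4874, 2.0098]  P^-=[0.2423 0.0045; 0.0045 0.2087]  S=[0.6884 -0.0752; -0.0752 0.3628]  K=[0.3483 -0.0155; -0.0222 0.5688]  nu=[-0.2945, 0.5933]  x^+=[0.3756, 2.3538]  P^+=[0.1579 0.0280; 0.0280 0.0891]
step 3: x^-=[0.6263, 2.2712]  P^-=[0.1865 -0.0047; -0.0047 0.1744]  S=[0.6350 -0.0662; -0.0662 0.3300]  K=[0.2917 -0.0405; -0.0352 0.5236]  nu=[0.8851, -3.7772]  x^+=[1.0375, 0.2623]  P^+=[0.1303 0.0190; 0.0190 0.0807]

K[1,0] = -0.0352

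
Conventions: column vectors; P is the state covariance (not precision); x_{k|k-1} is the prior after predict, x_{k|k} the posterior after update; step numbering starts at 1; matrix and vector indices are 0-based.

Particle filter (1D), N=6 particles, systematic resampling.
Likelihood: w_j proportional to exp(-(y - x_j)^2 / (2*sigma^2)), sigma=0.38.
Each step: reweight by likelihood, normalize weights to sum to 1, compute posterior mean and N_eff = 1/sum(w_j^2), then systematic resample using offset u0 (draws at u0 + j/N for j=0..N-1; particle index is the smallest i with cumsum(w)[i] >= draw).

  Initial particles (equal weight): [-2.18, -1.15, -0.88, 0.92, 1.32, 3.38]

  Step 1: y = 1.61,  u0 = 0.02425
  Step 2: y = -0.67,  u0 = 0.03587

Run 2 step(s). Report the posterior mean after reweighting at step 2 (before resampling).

step 1: w=[0.0000, 0.0000, 0.0000, 0.2047, 0.7953, 0.0000]  mean=1.2382  Neff=1.4828  idx=[3, 3, 4, 4, 4, 4]
step 2: w=[0.4931, 0.4931, 0.0035, 0.0035, 0.0035, 0.0035]  mean=0.9255  Neff=2.0564  idx=[0, 0, 0, 1, 1, 1]

post_mean = 0.9255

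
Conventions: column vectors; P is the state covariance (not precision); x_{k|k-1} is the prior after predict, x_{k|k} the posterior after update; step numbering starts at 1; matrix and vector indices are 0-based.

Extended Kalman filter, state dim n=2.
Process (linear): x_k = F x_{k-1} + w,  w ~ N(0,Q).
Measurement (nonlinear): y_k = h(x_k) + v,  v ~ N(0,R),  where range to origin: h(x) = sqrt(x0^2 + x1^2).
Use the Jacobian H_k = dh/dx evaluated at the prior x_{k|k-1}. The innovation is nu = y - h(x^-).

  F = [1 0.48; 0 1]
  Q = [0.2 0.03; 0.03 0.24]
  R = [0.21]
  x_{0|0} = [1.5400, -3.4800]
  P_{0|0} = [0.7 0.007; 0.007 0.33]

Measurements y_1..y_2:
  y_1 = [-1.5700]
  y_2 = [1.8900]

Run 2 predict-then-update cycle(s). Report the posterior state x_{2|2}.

x_post = [1.8074, 0.2422]

step 1: x^-=[-0.1304, -3.4800]  P^-=[0.9828 0.1954; 0.1954 0.5700]  H_jac=[-0.0374 -0.9993]  S=[0.7952]  K=[-0.2918; -0.7255]  nu=[-5.0524]  x^+=[1.3440, 0.1855]  P^+=[0.9150 0.0270; 0.0270 0.1514]
step 2: x^-=[1.4331, 0.1855]  P^-=[1.1759 0.1297; 0.1297 0.3914]  H_jac=[0.9917 0.1284]  S=[1.4060]  K=[0.8413; 0.1273]  nu=[0.4449]  x^+=[1.8074, 0.2422]  P^+=[0.1808 -0.0208; -0.0208 0.3687]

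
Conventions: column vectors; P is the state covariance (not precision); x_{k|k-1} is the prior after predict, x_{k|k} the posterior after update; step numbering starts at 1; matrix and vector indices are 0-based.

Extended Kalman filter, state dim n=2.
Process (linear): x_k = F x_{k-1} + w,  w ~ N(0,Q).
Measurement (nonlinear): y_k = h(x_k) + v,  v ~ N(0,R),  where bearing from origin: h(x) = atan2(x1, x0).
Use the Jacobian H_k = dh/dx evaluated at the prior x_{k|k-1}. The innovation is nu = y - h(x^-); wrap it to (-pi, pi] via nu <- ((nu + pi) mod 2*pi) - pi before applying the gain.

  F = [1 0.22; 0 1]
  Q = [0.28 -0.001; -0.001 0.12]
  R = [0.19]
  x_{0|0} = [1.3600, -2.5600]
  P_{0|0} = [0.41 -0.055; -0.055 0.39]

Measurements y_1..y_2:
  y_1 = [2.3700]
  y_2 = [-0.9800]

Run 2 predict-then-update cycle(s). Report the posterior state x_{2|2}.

x_post = [-1.4194, -3.5576]

step 1: x^-=[0.7968, -2.5600]  P^-=[0.6847 0.0298; 0.0298 0.5100]  H_jac=[0.3561 0.1108]  S=[0.2855]  K=[0.8658; 0.2352]  nu=[-2.6441]  x^+=[-1.4924, -3.1819]  P^+=[0.4707 -0.0283; -0.0283 0.4942]
step 2: x^-=[-2.1924, -3.1819]  P^-=[0.7622 0.0794; 0.0794 0.6142]  H_jac=[0.2131 -0.1468]  S=[0.2329]  K=[0.6474; -0.3146]  nu=[1.1941]  x^+=[-1.4194, -3.5576]  P^+=[0.6646 0.1268; 0.1268 0.5912]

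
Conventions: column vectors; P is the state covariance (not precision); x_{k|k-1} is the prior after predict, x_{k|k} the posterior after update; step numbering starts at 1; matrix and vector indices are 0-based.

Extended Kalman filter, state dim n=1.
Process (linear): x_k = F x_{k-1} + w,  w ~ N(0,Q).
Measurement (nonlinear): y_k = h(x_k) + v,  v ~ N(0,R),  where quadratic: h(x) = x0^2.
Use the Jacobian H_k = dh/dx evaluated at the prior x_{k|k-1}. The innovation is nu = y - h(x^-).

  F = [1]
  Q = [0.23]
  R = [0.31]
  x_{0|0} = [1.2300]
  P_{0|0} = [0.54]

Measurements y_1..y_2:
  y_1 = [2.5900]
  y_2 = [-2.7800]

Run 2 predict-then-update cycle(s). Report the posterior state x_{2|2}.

step 1: x^-=[1.2300]  P^-=[0.7700]  H_jac=[2.4600]  S=[4.9697]  K=[0.3811]  nu=[1.0771]  x^+=[1.6405]  P^+=[0.0480]
step 2: x^-=[1.6405]  P^-=[0.2780]  H_jac=[3.2811]  S=[3.3031]  K=[0.2762]  nu=[-5.4714]  x^+=[0.1295]  P^+=[0.0261]

x_post = [0.1295]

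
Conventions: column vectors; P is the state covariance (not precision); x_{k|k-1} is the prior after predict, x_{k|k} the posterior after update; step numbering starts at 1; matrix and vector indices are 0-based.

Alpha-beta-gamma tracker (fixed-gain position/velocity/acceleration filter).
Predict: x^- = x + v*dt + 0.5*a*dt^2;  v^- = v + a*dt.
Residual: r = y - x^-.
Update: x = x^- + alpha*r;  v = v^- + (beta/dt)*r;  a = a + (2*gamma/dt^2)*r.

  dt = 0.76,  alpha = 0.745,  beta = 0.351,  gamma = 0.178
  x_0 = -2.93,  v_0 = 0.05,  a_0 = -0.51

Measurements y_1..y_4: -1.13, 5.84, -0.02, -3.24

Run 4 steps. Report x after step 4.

step 1: x_pred=-3.0393  r=1.9093  x^+=-1.6169  v^+=0.5442  a^+=0.6668
step 2: x_pred=-1.0107  r=6.8507  x^+=4.0931  v^+=4.2149  a^+=4.8892
step 3: x_pred=8.7084  r=-8.7284  x^+=2.2057  v^+=3.8995  a^+=-0.4905
step 4: x_pred=5.0277  r=-8.2677  x^+=-1.1317  v^+=-0.2916  a^+=-5.5863

x_post = -1.1317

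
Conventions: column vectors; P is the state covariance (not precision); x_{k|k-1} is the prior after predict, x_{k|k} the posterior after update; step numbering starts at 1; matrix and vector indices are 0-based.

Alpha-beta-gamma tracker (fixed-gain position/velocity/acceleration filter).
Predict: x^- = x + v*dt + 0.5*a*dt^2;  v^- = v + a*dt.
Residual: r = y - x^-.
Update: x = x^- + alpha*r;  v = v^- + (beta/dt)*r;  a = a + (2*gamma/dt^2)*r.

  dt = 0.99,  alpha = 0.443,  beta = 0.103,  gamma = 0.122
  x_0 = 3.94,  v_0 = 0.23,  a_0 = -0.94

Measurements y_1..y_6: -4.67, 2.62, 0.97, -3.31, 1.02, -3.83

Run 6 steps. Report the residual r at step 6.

step 1: x_pred=3.7071  r=-8.3771  x^+=-0.0040  v^+=-1.5722  a^+=-3.0255
step 2: x_pred=-3.0431  r=5.6631  x^+=-0.5343  v^+=-3.9782  a^+=-1.6157
step 3: x_pred=-5.2645  r=6.2345  x^+=-2.5026  v^+=-4.9291  a^+=-0.0636
step 4: x_pred=-7.4135  r=4.1035  x^+=-5.5957  v^+=-4.5651  a^+=0.9580
step 5: x_pred=-9.6456  r=10.6656  x^+=-4.9207  v^+=-2.5069  a^+=3.6133
step 6: x_pred=-5.6319  r=1.8019  x^+=-4.8337  v^+=1.2577  a^+=4.0619

resid = 1.8019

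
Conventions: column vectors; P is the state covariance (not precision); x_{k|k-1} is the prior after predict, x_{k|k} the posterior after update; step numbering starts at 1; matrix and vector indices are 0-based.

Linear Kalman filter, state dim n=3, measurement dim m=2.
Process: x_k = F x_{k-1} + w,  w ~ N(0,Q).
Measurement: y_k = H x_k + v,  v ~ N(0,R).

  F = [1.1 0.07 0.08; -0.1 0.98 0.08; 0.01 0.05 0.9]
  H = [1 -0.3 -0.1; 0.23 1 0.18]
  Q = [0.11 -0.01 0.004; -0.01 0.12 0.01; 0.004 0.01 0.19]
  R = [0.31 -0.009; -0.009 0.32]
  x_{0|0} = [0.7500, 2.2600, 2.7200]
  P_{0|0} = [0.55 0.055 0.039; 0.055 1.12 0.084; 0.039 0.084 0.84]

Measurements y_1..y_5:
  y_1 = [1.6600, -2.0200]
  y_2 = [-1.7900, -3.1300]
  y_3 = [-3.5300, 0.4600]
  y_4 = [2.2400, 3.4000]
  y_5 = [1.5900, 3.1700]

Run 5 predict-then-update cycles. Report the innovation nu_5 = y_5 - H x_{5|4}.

innov = [1.3463, 1.6726]

step 1: x^-=[1.2008, 2.3574, 2.5685]  P^-=[0.8026 0.0808 0.1218; 0.0808 1.2083 0.1960; 0.1218 0.1960 0.8816]  S=[1.1691 -0.1386; -0.1386 1.7171]  K=[0.6817 0.2224; -0.1722 0.7211; 0.0049 0.2233]  nu=[1.4233, -5.1159]  x^+=[1.0336, -1.5770, 1.4333]  P^+=[0.2164 0.0056 0.0539; 0.0056 0.2462 -0.0843; 0.0539 -0.0843 0.7962]
step 2: x^-=[1.1412, -1.5342, 1.2214]  P^-=[0.3875 -0.0086 0.1126; -0.0086 0.3486 -0.0003; 0.1126 -0.0003 0.8290]  S=[0.7198 -0.0297; -0.0297 0.7212]  K=[0.5330 0.1616; -0.1376 0.4748; 0.0515 0.2445]  nu=[-3.2693, -2.0782]  x^+=[-0.9372, -2.0709, 0.5450]  P^+=[0.1693 -0.0043 0.0685; -0.0043 0.1684 -0.0792; 0.0685 -0.0792 0.7847]
step 3: x^-=[-1.1323, -1.8922, 0.3776]  P^-=[0.3312 -0.0179 0.1252; -0.0179 0.2758 -0.0017; 0.1252 -0.0017 0.8201]  S=[0.6598 -0.0270; -0.0270 0.6414]  K=[0.4971 0.1470; -0.1351 0.4174; 0.0776 0.2756]  nu=[-2.9276, 2.5446]  x^+=[-2.2137, -0.4344, 0.8519]  P^+=[0.1582 -0.0078 0.0778; -0.0078 0.1490 -0.0687; 0.0778 -0.0687 0.7686]
step 4: x^-=[-2.3973, -0.1362, 0.7228]  P^-=[0.3188 -0.0202 0.1336; -0.0202 0.2591 0.0046; 0.1336 0.0046 0.8082]  S=[0.6459 -0.0265; -0.0265 0.6256]  K=[0.4882 0.1440; -0.1358 0.4023; 0.0917 0.2929]  nu=[4.6687, 3.9575]  x^+=[0.4521, 0.8217, 2.3100]  P^+=[0.1556 -0.0089 0.0825; -0.0089 0.1430 -0.0611; 0.0825 -0.0611 0.7505]
step 5: x^-=[0.7396, 0.9449, 2.1246]  P^-=[0.3163 -0.0206 0.1374; -0.0206 0.2546 0.0093; 0.1374 0.0093 0.7942]  S=[0.6426 -0.0260; -0.0260 0.6223]  K=[0.4862 0.1438; -0.1363 0.3985; 0.0980 0.2996]  nu=[1.3463, 1.6726]  x^+=[1.6348, 1.4279, 2.7576]  P^+=[0.1551 -0.0092 0.0841; -0.0092 0.1410 -0.0564; 0.0841 -0.0564 0.7337]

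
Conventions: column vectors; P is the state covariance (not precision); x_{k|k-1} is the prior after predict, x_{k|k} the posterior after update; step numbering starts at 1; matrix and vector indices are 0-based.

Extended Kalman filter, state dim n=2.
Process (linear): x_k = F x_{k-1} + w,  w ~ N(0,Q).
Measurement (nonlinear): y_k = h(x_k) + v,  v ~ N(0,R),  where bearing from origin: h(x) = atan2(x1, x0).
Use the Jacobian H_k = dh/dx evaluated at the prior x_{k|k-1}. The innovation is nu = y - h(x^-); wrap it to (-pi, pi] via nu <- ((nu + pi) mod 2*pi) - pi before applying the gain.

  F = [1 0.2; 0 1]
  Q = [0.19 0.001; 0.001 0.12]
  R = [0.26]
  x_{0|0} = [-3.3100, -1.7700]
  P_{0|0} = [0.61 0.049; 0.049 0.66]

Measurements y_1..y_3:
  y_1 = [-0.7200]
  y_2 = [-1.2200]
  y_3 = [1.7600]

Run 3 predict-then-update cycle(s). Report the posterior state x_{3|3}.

step 1: x^-=[-3.6640, -1.7700]  P^-=[0.8460 0.1820; 0.1820 0.7800]  H_jac=[0.1069 -0.2213]  S=[0.2993]  K=[0.1676; -0.5118]  nu=[1.9716]  x^+=[-3.3335, -2.7790]  P^+=[0.8376 0.2077; 0.2077 0.7016]
step 2: x^-=[-3.8893, -2.7790]  P^-=[1.1387 0.3490; 0.3490 0.8216]  H_jac=[0.1216 -0.1702]  S=[0.2862]  K=[0.2763; -0.3403]  nu=[1.3012]  x^+=[-3.5297, -3.2218]  P^+=[1.1169 0.3759; 0.3759 0.7885]
step 3: x^-=[-4.1741, -3.2218]  P^-=[1.4888 0.5346; 0.5346 0.9085]  H_jac=[0.1159 -0.1501]  S=[0.2819]  K=[0.3273; -0.2641]  nu=[-2.0389]  x^+=[-4.8415, -2.6834]  P^+=[1.4586 0.5590; 0.5590 0.8888]

x_post = [-4.8415, -2.6834]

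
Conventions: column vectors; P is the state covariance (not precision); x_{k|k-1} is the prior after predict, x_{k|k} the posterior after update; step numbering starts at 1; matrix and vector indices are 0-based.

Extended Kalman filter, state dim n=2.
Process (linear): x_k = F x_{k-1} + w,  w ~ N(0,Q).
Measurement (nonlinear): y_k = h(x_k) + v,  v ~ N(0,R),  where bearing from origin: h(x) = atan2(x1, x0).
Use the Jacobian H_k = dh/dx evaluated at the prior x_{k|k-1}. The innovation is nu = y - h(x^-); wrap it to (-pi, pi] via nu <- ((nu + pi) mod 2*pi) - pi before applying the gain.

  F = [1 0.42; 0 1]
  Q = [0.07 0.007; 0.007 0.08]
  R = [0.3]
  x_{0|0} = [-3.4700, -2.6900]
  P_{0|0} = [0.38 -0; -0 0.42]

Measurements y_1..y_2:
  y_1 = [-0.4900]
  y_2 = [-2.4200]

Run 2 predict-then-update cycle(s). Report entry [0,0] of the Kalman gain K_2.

step 1: x^-=[-4.5998, -2.6900]  P^-=[0.5241 0.1834; 0.1834 0.5000]  H_jac=[0.0947 -0.1620]  S=[0.3122]  K=[0.0639; -0.2038]  nu=[2.1224]  x^+=[-4.4642, -3.1225]  P^+=[0.5228 0.1875; 0.1875 0.4870]
step 2: x^-=[-5.7757, -3.1225]  P^-=[0.8362 0.3990; 0.3990 0.5670]  H_jac=[0.0724 -0.1340]  S=[0.3068]  K=[0.0232; -0.1534]  nu=[0.2260]  x^+=[-5.7705, -3.1572]  P^+=[0.8360 0.4001; 0.4001 0.5598]

K[0,0] = 0.0232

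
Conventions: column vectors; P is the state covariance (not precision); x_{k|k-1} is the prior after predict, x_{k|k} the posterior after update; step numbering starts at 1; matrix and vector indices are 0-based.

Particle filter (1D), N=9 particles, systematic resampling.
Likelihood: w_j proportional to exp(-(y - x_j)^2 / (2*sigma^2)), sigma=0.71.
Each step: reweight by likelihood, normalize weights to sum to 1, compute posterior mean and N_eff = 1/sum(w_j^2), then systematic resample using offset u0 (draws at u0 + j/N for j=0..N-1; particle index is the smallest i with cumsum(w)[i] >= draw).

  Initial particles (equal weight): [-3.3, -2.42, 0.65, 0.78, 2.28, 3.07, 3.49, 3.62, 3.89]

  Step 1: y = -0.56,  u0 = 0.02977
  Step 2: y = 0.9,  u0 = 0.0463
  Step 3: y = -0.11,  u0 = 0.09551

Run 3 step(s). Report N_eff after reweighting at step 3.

step 1: w=[0.0013, 0.0742, 0.5371, 0.3866, 0.0008, 0.0000, 0.0000, 0.0000, 0.0000]  mean=0.4684  Neff=2.2552  idx=[1, 2, 2, 2, 2, 2, 3, 3, 3]
step 2: w=[0.0000, 0.1228, 0.1228, 0.1228, 0.1228, 0.1228, 0.1287, 0.1287, 0.1287]  mean=0.7002  Neff=7.9957  idx=[1, 2, 3, 4, 4, 5, 6, 7, 8]
step 3: w=[0.1187, 0.1187, 0.1187, 0.1187, 0.1187, 0.1187, 0.0959, 0.0959, 0.0959]  mean=0.6874  Neff=8.9169  idx=[0, 1, 2, 3, 4, 5, 6, 7, 8]

N_eff = 8.9169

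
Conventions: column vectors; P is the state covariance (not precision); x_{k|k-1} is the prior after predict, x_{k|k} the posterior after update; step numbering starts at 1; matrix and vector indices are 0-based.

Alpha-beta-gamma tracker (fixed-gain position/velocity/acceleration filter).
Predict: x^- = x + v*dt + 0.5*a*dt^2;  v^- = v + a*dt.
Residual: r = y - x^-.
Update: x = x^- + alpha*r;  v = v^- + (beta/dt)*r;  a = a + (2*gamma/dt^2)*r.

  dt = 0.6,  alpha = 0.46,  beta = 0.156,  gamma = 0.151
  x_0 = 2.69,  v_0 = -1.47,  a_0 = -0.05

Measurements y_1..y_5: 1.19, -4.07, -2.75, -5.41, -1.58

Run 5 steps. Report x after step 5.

x_post = -6.5051

step 1: x_pred=1.7990  r=-0.6090  x^+=1.5189  v^+=-1.6583  a^+=-0.5609
step 2: x_pred=0.4229  r=-4.4929  x^+=-1.6438  v^+=-3.1630  a^+=-4.3299
step 3: x_pred=-4.3210  r=1.5710  x^+=-3.5984  v^+=-5.3525  a^+=-3.0120
step 4: x_pred=-7.3520  r=1.9420  x^+=-6.4587  v^+=-6.6548  a^+=-1.3829
step 5: x_pred=-10.7005  r=9.1205  x^+=-6.5051  v^+=-5.1132  a^+=6.2682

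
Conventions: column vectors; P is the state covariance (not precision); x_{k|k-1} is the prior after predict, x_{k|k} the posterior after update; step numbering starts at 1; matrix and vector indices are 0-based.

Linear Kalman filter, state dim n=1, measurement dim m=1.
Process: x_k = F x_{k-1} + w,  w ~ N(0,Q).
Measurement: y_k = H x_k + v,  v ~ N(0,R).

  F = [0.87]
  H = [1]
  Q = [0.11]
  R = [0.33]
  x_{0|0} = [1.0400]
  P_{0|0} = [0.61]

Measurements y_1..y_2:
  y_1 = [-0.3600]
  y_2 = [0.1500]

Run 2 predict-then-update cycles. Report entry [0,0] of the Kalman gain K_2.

step 1: x^-=[0.9048]  P^-=[0.5717]  S=[0.9017]  K=[0.6340]  nu=[-1.2648]  x^+=[0.1029]  P^+=[0.2092]
step 2: x^-=[0.0895]  P^-=[0.2684]  S=[0.5984]  K=[0.4485]  nu=[0.0605]  x^+=[0.1166]  P^+=[0.1480]

K[0,0] = 0.4485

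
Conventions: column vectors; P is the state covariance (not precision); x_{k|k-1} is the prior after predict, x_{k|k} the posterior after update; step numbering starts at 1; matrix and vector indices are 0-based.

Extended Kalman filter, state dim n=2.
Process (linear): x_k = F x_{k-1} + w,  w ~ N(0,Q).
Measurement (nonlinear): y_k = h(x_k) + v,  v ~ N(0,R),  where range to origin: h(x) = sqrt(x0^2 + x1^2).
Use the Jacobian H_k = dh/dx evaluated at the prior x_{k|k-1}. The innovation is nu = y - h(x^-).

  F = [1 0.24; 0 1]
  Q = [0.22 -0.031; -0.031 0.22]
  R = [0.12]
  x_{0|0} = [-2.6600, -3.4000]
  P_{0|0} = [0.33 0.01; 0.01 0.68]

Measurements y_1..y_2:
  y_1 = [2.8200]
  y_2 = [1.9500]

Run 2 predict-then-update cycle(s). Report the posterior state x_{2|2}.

x_post = [-1.9517, -1.3200]

step 1: x^-=[-3.4760, -3.4000]  P^-=[0.5940 0.1422; 0.1422 0.9000]  H_jac=[-0.7149 -0.6992]  S=[1.0058]  K=[-0.5210; -0.7268]  nu=[-2.0424]  x^+=[-2.4118, -1.9156]  P^+=[0.3209 -0.2387; -0.2387 0.3687]
step 2: x^-=[-2.8716, -1.9156]  P^-=[0.4476 -0.1812; -0.1812 0.5887]  H_jac=[-0.8319 -0.5549]  S=[0.4438]  K=[-0.6125; -0.3966]  nu=[-1.5019]  x^+=[-1.9517, -1.3200]  P^+=[0.2811 -0.2890; -0.2890 0.5189]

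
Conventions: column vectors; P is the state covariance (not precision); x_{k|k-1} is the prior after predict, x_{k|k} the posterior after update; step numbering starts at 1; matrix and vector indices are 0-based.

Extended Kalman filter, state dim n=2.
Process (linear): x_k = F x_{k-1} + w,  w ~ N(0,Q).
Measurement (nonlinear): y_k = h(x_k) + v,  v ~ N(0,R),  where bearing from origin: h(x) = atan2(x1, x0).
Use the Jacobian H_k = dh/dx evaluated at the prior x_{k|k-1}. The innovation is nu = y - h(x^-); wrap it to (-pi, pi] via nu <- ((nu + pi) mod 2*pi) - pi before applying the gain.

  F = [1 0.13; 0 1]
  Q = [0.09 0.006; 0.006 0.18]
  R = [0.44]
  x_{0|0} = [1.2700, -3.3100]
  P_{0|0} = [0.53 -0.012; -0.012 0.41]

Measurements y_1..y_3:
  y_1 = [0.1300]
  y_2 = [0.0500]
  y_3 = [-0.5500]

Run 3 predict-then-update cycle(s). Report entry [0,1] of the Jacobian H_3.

step 1: x^-=[0.8397, -3.3100]  P^-=[0.6238 0.0473; 0.0473 0.5900]  H_jac=[0.2838 0.0720]  S=[0.4953]  K=[0.3644; 0.1129]  nu=[1.4524]  x^+=[1.3689, -3.1460]  P^+=[0.5580 0.0269; 0.0269 0.5837]
step 2: x^-=[0.9600, -3.1460]  P^-=[0.6649 0.1088; 0.1088 0.7637]  H_jac=[0.2908 0.0887]  S=[0.5078]  K=[0.3997; 0.1957]  nu=[1.3246]  x^+=[1.4895, -2.8868]  P^+=[0.5838 0.0691; 0.0691 0.7442]
step 3: x^-=[1.1142, -2.8868]  P^-=[0.7043 0.1718; 0.1718 0.9242]  H_jac=[0.3015 0.1164]  S=[0.5286]  K=[0.4395; 0.3015]  nu=[0.6525]  x^+=[1.4010, -2.6901]  P^+=[0.6022 0.1018; 0.1018 0.8762]

H_jac[0,1] = 0.1164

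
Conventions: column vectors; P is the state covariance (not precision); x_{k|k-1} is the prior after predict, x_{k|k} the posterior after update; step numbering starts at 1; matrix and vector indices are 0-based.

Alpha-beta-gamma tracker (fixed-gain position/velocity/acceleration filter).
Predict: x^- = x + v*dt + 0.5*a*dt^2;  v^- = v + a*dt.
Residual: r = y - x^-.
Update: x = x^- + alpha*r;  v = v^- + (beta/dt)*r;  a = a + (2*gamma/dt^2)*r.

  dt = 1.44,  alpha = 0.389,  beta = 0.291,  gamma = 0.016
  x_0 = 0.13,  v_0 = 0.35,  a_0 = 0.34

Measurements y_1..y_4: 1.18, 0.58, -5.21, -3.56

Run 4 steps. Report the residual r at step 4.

resid = -3.3440

step 1: x_pred=0.9865  r=0.1935  x^+=1.0618  v^+=0.8787  a^+=0.3430
step 2: x_pred=2.6827  r=-2.1027  x^+=1.8648  v^+=0.9477  a^+=0.3105
step 3: x_pred=3.5514  r=-8.7614  x^+=0.1432  v^+=-0.3757  a^+=0.1753
step 4: x_pred=-0.2160  r=-3.3440  x^+=-1.5168  v^+=-0.7990  a^+=0.1237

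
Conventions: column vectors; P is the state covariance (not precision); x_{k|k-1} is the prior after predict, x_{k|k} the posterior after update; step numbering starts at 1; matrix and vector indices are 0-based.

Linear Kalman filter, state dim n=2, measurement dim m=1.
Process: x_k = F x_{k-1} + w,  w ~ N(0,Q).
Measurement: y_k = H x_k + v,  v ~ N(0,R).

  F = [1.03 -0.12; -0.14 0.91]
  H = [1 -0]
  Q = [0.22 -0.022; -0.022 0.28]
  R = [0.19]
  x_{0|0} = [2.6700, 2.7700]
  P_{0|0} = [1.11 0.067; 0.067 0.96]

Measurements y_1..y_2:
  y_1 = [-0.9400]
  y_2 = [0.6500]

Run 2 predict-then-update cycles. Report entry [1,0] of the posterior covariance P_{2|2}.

P_post[1,0] = -0.0580

step 1: x^-=[2.4177, 2.1469]  P^-=[1.3949 -0.2230; -0.2230 1.0797]  S=[1.5849]  K=[0.8801; -0.1407]  nu=[-3.3577]  x^+=[-0.5375, 2.6193]  P^+=[0.1672 -0.0267; -0.0267 1.0483]
step 2: x^-=[-0.8679, 2.4588]  P^-=[0.4191 -0.1861; -0.1861 1.1582]  S=[0.6091]  K=[0.6881; -0.3055]  nu=[1.5179]  x^+=[0.1765, 1.9951]  P^+=[0.1307 -0.0580; -0.0580 1.1013]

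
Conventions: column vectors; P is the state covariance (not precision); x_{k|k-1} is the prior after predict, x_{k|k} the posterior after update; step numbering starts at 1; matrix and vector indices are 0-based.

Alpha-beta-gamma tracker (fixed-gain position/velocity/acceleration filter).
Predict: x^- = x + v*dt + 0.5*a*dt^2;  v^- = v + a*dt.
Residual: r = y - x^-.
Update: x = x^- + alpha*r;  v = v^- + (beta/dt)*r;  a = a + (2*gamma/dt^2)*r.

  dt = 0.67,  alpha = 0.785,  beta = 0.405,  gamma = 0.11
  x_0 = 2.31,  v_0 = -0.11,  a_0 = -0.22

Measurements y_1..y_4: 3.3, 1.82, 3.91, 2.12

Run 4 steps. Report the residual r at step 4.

step 1: x_pred=2.1869  r=1.1131  x^+=3.0607  v^+=0.4154  a^+=0.3255
step 2: x_pred=3.4121  r=-1.5921  x^+=2.1623  v^+=-0.3289  a^+=-0.4548
step 3: x_pred=1.8399  r=2.0701  x^+=3.4649  v^+=0.6178  a^+=0.5598
step 4: x_pred=4.0045  r=-1.8845  x^+=2.5252  v^+=-0.1463  a^+=-0.3638

resid = -1.8845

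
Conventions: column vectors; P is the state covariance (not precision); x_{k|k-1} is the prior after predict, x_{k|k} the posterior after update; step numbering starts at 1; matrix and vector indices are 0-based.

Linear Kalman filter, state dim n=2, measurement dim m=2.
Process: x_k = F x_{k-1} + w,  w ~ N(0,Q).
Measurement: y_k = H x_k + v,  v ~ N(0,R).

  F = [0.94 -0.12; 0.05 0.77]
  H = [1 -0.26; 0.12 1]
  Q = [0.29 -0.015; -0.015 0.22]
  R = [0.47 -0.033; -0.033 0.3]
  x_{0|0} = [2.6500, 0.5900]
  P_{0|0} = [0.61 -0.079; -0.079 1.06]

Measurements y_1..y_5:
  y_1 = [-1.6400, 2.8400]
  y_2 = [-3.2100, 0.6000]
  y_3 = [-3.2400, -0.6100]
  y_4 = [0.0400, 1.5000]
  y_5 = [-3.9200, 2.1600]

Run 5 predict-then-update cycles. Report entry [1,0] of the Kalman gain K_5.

step 1: x^-=[2.4202, 0.5868]  P^-=[0.8621 -0.1410; -0.1410 0.8439]  S=[1.4624 -0.2855; -0.2855 1.1225]  K=[0.6398 0.1293; -0.1079 0.7093]  nu=[-3.9076, 1.9628]  x^+=[0.1739, 2.4008]  P^+=[0.2919 -0.0173; -0.0173 0.2184]
step 2: x^-=[-0.1246, 1.8573]  P^-=[0.5550 -0.0339; -0.0339 0.3489]  S=[1.0662 -0.0900; -0.0900 0.6488]  K=[0.5394 0.1252; -0.0729 0.5214]  nu=[-2.6025, -1.2423]  x^+=[-1.6838, 1.3992]  P^+=[0.2468 -0.0099; -0.0099 0.1600]
step 3: x^-=[-1.7507, 0.9932]  P^-=[0.5126 -0.0253; -0.0253 0.3147]  S=[1.0170 -0.0778; -0.0778 0.6160]  K=[0.5200 0.1245; -0.0672 0.4975]  nu=[-1.2311, -1.3931]  x^+=[-2.5643, 0.3830]  P^+=[0.2381 -0.0084; -0.0084 0.1525]
step 4: x^-=[-2.4564, 0.1667]  P^-=[0.5045 -0.0239; -0.0239 0.3103]  S=[1.0079 -0.0763; -0.0763 0.6119]  K=[0.5161 0.1242; -0.0664 0.4942]  nu=[2.5397, 1.6281]  x^+=[-0.9434, 0.8028]  P^+=[0.2364 -0.0081; -0.0081 0.1514]
step 5: x^-=[-0.9831, 0.5710]  P^-=[0.5029 -0.0237; -0.0237 0.3098]  S=[1.0061 -0.0762; -0.0762 0.6113]  K=[0.5153 0.1241; -0.0662 0.4938]  nu=[-2.7884, 1.7070]  x^+=[-2.2082, 1.5986]  P^+=[0.2360 -0.0081; -0.0081 0.1513]

K[1,0] = -0.0662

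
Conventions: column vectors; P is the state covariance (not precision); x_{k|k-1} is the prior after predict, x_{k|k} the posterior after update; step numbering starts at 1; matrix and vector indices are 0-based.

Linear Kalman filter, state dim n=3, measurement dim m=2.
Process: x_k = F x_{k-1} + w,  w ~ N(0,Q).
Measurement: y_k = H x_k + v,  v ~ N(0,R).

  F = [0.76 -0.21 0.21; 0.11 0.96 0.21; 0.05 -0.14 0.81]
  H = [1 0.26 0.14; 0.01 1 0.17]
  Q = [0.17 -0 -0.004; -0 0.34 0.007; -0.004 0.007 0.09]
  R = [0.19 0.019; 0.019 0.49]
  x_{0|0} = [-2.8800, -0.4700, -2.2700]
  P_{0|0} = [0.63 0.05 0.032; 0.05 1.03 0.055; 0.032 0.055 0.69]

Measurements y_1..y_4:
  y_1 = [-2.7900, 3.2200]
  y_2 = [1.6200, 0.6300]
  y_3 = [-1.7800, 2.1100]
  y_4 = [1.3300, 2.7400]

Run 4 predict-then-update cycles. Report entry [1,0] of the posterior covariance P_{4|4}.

P_post[1,0] = -0.0497

step 1: x^-=[-2.5668, -1.2447, -1.9169]  P^-=[0.5991 -0.0747 0.1708; -0.0747 1.3615 0.0354; 0.1708 0.0354 0.5539]  S=[0.9036 0.3530; 0.3530 1.8787]  K=[0.7299 -0.1583; 0.0327 0.7214; 0.2782 0.0176]  nu=[0.3688, 4.8162]  x^+=[-3.0600, 2.2417, -1.7296]  P^+=[0.1523 -0.0658 0.0036; -0.0658 0.3663 -0.0677; 0.0036 -0.0677 0.4799]
step 2: x^-=[-3.1595, 1.4522, -1.8678]  P^-=[0.3234 -0.0965 0.1177; -0.0965 0.6595 -0.0122; 0.1177 -0.0122 0.4290]  S=[0.5483 0.1251; 0.1251 1.1563]  K=[0.6035 -0.1286; 0.0042 0.5673; 0.3139 0.0196]  nu=[4.6635, -0.4730]  x^+=[-0.2843, 1.2036, -0.4134]  P^+=[0.1240 -0.0563 0.0203; -0.0563 0.2868 -0.0481; 0.0203 -0.0481 0.3730]
step 3: x^-=[-0.5556, 1.0373, -0.5175]  P^-=[0.2994 -0.0746 0.1015; -0.0746 0.5919 -0.0032; 0.1015 -0.0032 0.3540]  S=[0.5257 0.1263; 0.1263 1.0900]  K=[0.5880 -0.1180; 0.0203 0.5395; 0.2807 0.0207]  nu=[-1.4216, 1.1662]  x^+=[-1.5291, 1.6376, -0.8925]  P^+=[0.1200 -0.0513 0.0200; -0.0513 0.2717 -0.0375; 0.0200 -0.0375 0.3106]
step 4: x^-=[-1.6935, 1.2165, -1.0286]  P^-=[0.2910 -0.0695 0.0874; -0.0695 0.5805 -0.0038; 0.0874 -0.0038 0.3103]  S=[0.5144 0.1248; 0.1248 1.0771]  K=[0.5825 -0.1155; 0.0276 0.5345; 0.2482 0.0175]  nu=[2.8512, 1.7153]  x^+=[-0.2309, 2.2119, -0.2910]  P^+=[0.1189 -0.0497 0.0175; -0.0497 0.2687 -0.0340; 0.0175 -0.0340 0.2772]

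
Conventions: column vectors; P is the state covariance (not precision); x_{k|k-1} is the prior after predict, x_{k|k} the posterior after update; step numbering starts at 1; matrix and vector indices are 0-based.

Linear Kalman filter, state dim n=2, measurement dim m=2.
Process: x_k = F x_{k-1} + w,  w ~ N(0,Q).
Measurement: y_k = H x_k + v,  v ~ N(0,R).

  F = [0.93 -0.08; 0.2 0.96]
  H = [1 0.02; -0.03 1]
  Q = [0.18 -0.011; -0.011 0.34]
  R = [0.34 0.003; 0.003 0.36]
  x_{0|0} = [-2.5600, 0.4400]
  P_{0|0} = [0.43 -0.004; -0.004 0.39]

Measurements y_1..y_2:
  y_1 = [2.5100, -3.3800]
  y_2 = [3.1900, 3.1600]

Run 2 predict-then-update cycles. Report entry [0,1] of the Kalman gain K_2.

K[0,1] = -0.0054

step 1: x^-=[-2.4160, -0.0896]  P^-=[0.5550 0.0355; 0.0355 0.7151]  S=[0.8967 0.0362; 0.0362 1.0735]  K=[0.6199 -0.0033; 0.0288 0.6642]  nu=[4.9278, -3.3629]  x^+=[0.6496, -2.1814]  P^+=[0.2106 0.0070; 0.0070 0.2394]
step 2: x^-=[0.7786, -1.9642]  P^-=[0.3626 0.0159; 0.0159 0.5717]  S=[0.7035 0.0195; 0.0195 0.9311]  K=[0.5161 -0.0054; 0.0219 0.6131]  nu=[2.4506, 5.1475]  x^+=[2.0157, 1.2453]  P^+=[0.1754 0.0049; 0.0049 0.2209]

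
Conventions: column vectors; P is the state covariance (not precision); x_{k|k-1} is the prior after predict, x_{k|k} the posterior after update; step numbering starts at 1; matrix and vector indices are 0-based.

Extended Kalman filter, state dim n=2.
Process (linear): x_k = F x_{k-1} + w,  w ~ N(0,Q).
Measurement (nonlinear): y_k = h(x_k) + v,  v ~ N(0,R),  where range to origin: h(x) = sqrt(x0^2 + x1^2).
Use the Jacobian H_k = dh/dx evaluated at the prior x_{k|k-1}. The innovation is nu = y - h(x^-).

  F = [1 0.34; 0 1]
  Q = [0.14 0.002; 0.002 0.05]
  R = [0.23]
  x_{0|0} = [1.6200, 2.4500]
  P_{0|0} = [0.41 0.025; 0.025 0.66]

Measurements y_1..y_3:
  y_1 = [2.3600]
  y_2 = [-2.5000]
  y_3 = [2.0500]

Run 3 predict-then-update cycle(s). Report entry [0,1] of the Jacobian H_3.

H_jac[0,1] = -0.1892

step 1: x^-=[2.4530, 2.4500]  P^-=[0.6433 0.2514; 0.2514 0.7100]  H_jac=[0.7075 0.7067]  S=[1.1580]  K=[0.5465; 0.5869]  nu=[-1.1069]  x^+=[1.8481, 1.8004]  P^+=[0.2975 -0.1200; -0.1200 0.3111]
step 2: x^-=[2.4602, 1.8004]  P^-=[0.3919 -0.0122; -0.0122 0.3611]  H_jac=[0.8070 0.5906]  S=[0.5995]  K=[0.5155; 0.3393]  nu=[-5.5486]  x^+=[-0.3998, -0.0824]  P^+=[0.2326 -0.1171; -0.1171 0.2921]
step 3: x^-=[-0.4279, -0.0824]  P^-=[0.3267 -0.0157; -0.0157 0.3421]  H_jac=[-0.9819 -0.1892]  S=[0.5514]  K=[-0.5764; -0.0893]  nu=[1.6143]  x^+=[-1.3584, -0.2266]  P^+=[0.1435 -0.0441; -0.0441 0.3377]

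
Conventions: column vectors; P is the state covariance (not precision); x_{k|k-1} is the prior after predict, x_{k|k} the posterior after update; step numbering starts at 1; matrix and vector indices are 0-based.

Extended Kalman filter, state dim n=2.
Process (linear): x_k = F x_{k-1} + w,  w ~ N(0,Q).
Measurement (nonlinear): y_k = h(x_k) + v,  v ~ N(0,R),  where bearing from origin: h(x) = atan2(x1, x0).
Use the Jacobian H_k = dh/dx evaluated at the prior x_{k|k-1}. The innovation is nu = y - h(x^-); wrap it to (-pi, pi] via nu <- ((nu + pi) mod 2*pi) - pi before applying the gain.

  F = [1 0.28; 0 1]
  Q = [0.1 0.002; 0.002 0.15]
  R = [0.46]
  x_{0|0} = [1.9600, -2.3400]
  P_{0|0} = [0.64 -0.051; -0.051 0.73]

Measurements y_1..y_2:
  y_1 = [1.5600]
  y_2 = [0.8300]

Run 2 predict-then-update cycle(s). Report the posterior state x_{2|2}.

x_post = [2.7458, -0.5835]

step 1: x^-=[1.3048, -2.3400]  P^-=[0.7687 0.1554; 0.1554 0.8800]  H_jac=[0.3260 0.1818]  S=[0.5892]  K=[0.4732; 0.3575]  nu=[2.6221]  x^+=[2.5457, -1.4026]  P^+=[0.6367 0.0557; 0.0557 0.8047]
step 2: x^-=[2.1530, -1.4026]  P^-=[0.8310 0.2830; 0.2830 0.9547]  H_jac=[0.2124 0.3261]  S=[0.6382]  K=[0.4212; 0.5820]  nu=[1.4074]  x^+=[2.7458, -0.5835]  P^+=[0.7178 0.1266; 0.1266 0.7385]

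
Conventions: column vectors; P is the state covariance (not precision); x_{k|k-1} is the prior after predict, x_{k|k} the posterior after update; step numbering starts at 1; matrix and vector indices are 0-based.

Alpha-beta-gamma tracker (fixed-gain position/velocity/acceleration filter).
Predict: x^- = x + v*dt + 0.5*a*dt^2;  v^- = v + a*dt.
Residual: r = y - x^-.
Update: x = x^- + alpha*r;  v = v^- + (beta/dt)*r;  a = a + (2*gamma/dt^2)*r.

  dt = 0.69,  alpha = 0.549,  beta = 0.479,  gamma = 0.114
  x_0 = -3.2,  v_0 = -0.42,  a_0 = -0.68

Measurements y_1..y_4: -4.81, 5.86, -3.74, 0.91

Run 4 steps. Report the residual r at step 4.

resid = -0.9375

step 1: x_pred=-3.6517  r=-1.1583  x^+=-4.2876  v^+=-1.6933  a^+=-1.2347
step 2: x_pred=-5.7499  r=11.6099  x^+=0.6239  v^+=5.5144  a^+=4.3252
step 3: x_pred=5.4585  r=-9.1985  x^+=0.4085  v^+=2.1131  a^+=-0.0799
step 4: x_pred=1.8475  r=-0.9375  x^+=1.3328  v^+=1.4072  a^+=-0.5289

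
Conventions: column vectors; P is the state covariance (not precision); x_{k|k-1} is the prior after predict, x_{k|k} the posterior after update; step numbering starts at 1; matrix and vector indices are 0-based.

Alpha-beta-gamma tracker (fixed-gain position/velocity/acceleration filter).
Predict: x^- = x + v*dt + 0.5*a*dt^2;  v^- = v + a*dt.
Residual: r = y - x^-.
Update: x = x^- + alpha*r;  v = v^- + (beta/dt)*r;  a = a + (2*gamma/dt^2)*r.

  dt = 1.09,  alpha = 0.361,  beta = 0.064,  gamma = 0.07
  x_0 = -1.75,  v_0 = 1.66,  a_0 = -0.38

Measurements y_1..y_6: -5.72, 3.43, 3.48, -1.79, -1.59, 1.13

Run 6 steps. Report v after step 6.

step 1: x_pred=-0.1663  r=-5.5537  x^+=-2.1712  v^+=0.9197  a^+=-1.0344
step 2: x_pred=-1.7832  r=5.2132  x^+=0.0988  v^+=0.0983  a^+=-0.4201
step 3: x_pred=-0.0437  r=3.5237  x^+=1.2284  v^+=-0.1527  a^+=-0.0049
step 4: x_pred=1.0590  r=-2.8490  x^+=0.0305  v^+=-0.3254  a^+=-0.3406
step 5: x_pred=-0.5265  r=-1.0635  x^+=-0.9104  v^+=-0.7591  a^+=-0.4659
step 6: x_pred=-2.0146  r=3.1446  x^+=-0.8794  v^+=-1.0823  a^+=-0.0954

v_post = -1.0823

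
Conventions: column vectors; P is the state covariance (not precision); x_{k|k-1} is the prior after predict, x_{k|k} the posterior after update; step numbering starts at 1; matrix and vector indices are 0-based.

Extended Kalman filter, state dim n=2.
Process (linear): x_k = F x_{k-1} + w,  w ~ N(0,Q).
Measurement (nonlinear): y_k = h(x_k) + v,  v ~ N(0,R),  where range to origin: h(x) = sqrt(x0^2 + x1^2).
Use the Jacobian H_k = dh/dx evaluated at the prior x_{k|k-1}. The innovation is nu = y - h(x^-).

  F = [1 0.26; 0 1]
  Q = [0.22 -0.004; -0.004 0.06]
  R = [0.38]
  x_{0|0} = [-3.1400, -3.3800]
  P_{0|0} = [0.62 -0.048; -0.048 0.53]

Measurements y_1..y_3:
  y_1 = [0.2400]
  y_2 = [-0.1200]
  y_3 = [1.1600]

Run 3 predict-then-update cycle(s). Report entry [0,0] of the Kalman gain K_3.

K[0,0] = -0.4197

step 1: x^-=[-4.0188, -3.3800]  P^-=[0.8509 0.0858; 0.0858 0.5900]  H_jac=[-0.7653 -0.6437]  S=[1.2073]  K=[-0.5851; -0.3689]  nu=[-5.0112]  x^+=[-1.0867, -1.5312]  P^+=[0.4376 -0.1748; -0.1748 0.4257]
step 2: x^-=[-1.4848, -1.5312]  P^-=[0.5954 -0.0681; -0.0681 0.4857]  H_jac=[-0.6962 -0.7179]  S=[0.8507]  K=[-0.4297; -0.3541]  nu=[-2.2529]  x^+=[-0.5167, -0.7335]  P^+=[0.4383 -0.1976; -0.1976 0.3790]
step 3: x^-=[-0.7074, -0.7335]  P^-=[0.5812 -0.1030; -0.1030 0.4390]  H_jac=[-0.6942 -0.7198]  S=[0.7846]  K=[-0.4197; -0.3116]  nu=[0.1409]  x^+=[-0.7666, -0.7774]  P^+=[0.4430 -0.2056; -0.2056 0.3628]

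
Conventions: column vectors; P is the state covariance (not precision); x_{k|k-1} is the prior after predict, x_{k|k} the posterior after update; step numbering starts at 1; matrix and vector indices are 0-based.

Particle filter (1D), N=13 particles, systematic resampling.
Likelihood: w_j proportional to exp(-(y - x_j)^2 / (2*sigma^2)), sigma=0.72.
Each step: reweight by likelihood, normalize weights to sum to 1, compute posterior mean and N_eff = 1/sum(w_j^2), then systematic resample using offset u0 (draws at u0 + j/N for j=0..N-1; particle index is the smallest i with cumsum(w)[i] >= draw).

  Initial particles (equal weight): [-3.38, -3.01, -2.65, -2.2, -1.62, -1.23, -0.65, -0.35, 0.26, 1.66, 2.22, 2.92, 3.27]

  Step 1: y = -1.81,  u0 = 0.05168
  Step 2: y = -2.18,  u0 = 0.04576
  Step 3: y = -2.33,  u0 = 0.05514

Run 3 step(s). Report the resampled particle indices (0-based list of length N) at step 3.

resampled_idx = [0, 1, 2, 3, 4, 4, 5, 6, 7, 7, 9, 10, 12]

step 1: w=[0.0243, 0.0653, 0.1326, 0.2262, 0.2530, 0.1894, 0.0715, 0.0335, 0.0042, 0.0000, 0.0000, 0.0000, 0.0000]  mean=-1.8276  Neff=5.5646  idx=[1, 2, 2, 3, 3, 3, 4, 4, 4, 5, 5, 6, 7]
step 2: w=[0.0618, 0.0970, 0.0970, 0.1200, 0.1200, 0.1200, 0.0887, 0.0887, 0.0887, 0.0503, 0.0503, 0.0126, 0.0047]  mean=-2.0572  Neff=10.5569  idx=[0, 1, 2, 3, 3, 4, 5, 5, 6, 7, 8, 9, 10]
step 3: w=[0.0651, 0.0921, 0.0921, 0.1000, 0.1000, 0.1000, 0.1000, 0.1000, 0.0625, 0.0625, 0.0625, 0.0316, 0.0316]  mean=-2.1654  Neff=11.7772  idx=[0, 1, 2, 3, 4, 4, 5, 6, 7, 7, 9, 10, 12]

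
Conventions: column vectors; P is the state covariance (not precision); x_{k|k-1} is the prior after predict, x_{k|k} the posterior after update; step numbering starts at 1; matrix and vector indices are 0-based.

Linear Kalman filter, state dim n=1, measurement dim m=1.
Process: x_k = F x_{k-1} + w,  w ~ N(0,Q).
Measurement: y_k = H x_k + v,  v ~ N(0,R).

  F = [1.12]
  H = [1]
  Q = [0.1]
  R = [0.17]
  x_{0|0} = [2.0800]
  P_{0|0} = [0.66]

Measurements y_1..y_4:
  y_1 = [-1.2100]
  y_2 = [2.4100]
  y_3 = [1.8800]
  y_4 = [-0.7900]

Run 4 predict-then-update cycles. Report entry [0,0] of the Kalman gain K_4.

step 1: x^-=[2.3296]  P^-=[0.9279]  S=[1.0979]  K=[0.8452]  nu=[-3.5396]  x^+=[-0.6619]  P^+=[0.1437]
step 2: x^-=[-0.7414]  P^-=[0.2802]  S=[0.4502]  K=[0.6224]  nu=[3.1514]  x^+=[1.2201]  P^+=[0.1058]
step 3: x^-=[1.3665]  P^-=[0.2327]  S=[0.4027]  K=[0.5779]  nu=[0.5135]  x^+=[1.6632]  P^+=[0.0982]
step 4: x^-=[1.8628]  P^-=[0.2232]  S=[0.3932]  K=[0.5677]  nu=[-2.6528]  x^+=[0.3569]  P^+=[0.0965]

K[0,0] = 0.5677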